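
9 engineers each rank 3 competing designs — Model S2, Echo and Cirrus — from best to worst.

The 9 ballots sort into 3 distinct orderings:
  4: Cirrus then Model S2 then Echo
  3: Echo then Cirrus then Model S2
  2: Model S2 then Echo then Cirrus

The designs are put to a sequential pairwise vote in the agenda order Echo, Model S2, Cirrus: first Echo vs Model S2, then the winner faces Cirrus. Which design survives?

Round 1: Echo vs Model S2 — 3–6, Model S2 advances.
Round 2: Model S2 vs Cirrus — 2–7, Cirrus advances.
Cirrus survives the agenda.

Cirrus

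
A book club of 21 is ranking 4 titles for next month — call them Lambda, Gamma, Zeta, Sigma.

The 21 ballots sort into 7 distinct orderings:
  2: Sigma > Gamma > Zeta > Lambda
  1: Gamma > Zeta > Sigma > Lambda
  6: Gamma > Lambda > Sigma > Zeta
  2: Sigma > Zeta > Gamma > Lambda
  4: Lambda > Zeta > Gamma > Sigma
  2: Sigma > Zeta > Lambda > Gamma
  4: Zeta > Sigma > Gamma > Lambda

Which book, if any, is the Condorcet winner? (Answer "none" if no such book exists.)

Check each pair by majority over 21 ballots:
Lambda vs Gamma: Lambda preferred on 4+2 = 6 ballots; Gamma wins 15–6.
Lambda vs Zeta: Lambda preferred on 6+4 = 10 ballots; Zeta wins 11–10.
Lambda vs Sigma: Lambda is ranked higher on 6+4 = 10 ballots, Sigma on 11. Sigma wins 11–10.
Gamma vs Zeta: Zeta, 12–9.
Gamma vs Sigma: Gamma preferred on 1+6+4 = 11 ballots; Gamma wins 11–10.
Zeta vs Sigma: 9 to 12, Sigma.
Every book loses at least once (Lambda loses to Gamma; Gamma loses to Zeta; Zeta loses to Sigma; Sigma loses to Gamma). The majority relation contains the cycle Gamma beats Sigma beats Zeta beats Gamma, so there is no Condorcet winner.

none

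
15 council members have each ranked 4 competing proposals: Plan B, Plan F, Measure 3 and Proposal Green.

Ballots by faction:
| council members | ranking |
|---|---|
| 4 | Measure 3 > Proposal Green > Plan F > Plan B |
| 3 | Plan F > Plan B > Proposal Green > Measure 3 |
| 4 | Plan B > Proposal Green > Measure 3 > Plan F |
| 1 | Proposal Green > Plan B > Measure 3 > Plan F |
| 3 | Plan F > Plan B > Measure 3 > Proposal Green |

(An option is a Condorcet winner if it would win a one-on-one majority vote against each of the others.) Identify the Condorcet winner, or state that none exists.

Head-to-head results (15 council members):
Plan B vs Plan F: Plan B preferred on 4+1 = 5 ballots; Plan F wins 10–5.
Plan B vs Measure 3: 11 to 4, Plan B.
Plan B vs Proposal Green: 3+4+3 = 10 for Plan B, 5 for Proposal Green — Plan B by 10–5.
Plan F vs Measure 3: 3+3 = 6 for Plan F, 9 for Measure 3 — Measure 3 by 9–6.
Plan F vs Proposal Green: Plan F is ranked higher on 3+3 = 6 ballots, Proposal Green on 9. Proposal Green wins 9–6.
Measure 3 vs Proposal Green: 4+3 = 7 for Measure 3, 8 for Proposal Green — Proposal Green by 8–7.
No option is unbeaten: Plan B loses to Plan F; Plan F loses to Measure 3; Measure 3 loses to Plan B; Proposal Green loses to Plan B. In particular Plan B > Measure 3 > Plan F > Plan B is a majority cycle — no Condorcet winner exists.

none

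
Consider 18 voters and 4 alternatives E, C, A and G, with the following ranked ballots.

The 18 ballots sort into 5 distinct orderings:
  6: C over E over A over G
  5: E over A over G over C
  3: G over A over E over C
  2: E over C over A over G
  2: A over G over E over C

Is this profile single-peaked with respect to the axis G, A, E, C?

Axis positions: G=1, A=2, E=3, C=4.
Cluster 1 (peak C at position 4): ranking walks positions 4-3-2-1, expanding outward from the peak — single-peaked.
Cluster 2 (peak E at position 3): ranking walks positions 3-2-1-4, expanding outward from the peak — single-peaked.
Cluster 3 (peak G at position 1): ranking walks positions 1-2-3-4, expanding outward from the peak — single-peaked.
Cluster 4 (peak E at position 3): ranking walks positions 3-4-2-1, expanding outward from the peak — single-peaked.
Cluster 5 (peak A at position 2): ranking walks positions 2-1-3-4, expanding outward from the peak — single-peaked.
Every ranking is single-peaked on this axis.

yes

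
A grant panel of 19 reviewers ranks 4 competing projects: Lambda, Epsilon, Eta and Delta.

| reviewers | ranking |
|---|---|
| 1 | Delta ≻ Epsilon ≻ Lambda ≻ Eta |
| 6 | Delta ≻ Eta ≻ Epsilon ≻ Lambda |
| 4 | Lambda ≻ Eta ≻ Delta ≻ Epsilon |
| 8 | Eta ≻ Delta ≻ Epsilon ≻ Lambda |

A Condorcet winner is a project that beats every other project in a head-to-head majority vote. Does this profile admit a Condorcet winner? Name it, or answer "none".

Head-to-head results (19 reviewers):
Lambda vs Epsilon: Epsilon, 15–4.
Lambda–Eta: Eta 14–5.
Lambda vs Delta: Delta wins 15–4.
Epsilon–Eta: Eta 18–1.
Epsilon vs Delta: Delta, 19–0.
Eta vs Delta: Eta, 12–7.
Eta defeats every rival head-to-head and is the Condorcet winner.

Eta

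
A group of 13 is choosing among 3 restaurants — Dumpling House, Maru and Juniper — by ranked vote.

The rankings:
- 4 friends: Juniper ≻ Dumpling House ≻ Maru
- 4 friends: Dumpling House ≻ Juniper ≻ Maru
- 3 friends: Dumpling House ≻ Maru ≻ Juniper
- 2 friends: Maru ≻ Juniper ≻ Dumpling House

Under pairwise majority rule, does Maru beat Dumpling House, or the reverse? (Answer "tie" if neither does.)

Ballots ranking Maru above Dumpling House: 2.
Ballots ranking Dumpling House above Maru: 13 − 2 = 11.
Dumpling House wins the head-to-head 11–2.

Dumpling House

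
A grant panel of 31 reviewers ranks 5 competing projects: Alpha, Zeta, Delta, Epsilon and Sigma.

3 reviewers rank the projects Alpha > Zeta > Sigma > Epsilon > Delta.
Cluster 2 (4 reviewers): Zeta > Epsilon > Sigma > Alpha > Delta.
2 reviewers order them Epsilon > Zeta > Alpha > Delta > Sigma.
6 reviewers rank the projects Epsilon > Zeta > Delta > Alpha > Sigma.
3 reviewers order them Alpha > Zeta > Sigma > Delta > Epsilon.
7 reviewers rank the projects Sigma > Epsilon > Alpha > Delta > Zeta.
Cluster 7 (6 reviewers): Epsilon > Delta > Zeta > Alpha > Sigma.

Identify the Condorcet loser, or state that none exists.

Delta

Head-to-head results (31 reviewers):
Alpha vs Zeta: 13 to 18, Zeta.
Alpha vs Delta: Alpha preferred on 3+4+2+3+7 = 19 ballots; Alpha wins 19–12.
Alpha–Epsilon: Epsilon 25–6.
Alpha–Sigma: Alpha 20–11.
Zeta vs Delta: 18 to 13, Zeta.
Zeta vs Epsilon: 3+4+3 = 10 for Zeta, 21 for Epsilon — Epsilon by 21–10.
Zeta vs Sigma: Zeta wins 24–7.
Delta vs Epsilon: 3 to 28, Epsilon.
Delta vs Sigma: Sigma wins 17–14.
Epsilon–Sigma: Epsilon 18–13.
Delta is beaten in every head-to-head and is the Condorcet loser.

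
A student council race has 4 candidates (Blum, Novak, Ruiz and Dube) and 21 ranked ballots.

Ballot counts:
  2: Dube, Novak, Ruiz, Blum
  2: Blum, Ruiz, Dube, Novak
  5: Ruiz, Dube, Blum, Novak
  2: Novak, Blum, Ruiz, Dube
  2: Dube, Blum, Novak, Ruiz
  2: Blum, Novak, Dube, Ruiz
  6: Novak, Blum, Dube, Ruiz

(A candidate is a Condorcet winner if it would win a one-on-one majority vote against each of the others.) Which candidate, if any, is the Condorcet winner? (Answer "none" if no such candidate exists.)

Blum

Head-to-head results (21 voters):
Blum vs Novak: 2+5+2+2 = 11 for Blum, 10 for Novak — Blum by 11–10.
Blum vs Ruiz: Blum preferred on 2+2+2+2+6 = 14 ballots; Blum wins 14–7.
Blum vs Dube: Blum preferred on 2+2+2+6 = 12 ballots; Blum wins 12–9.
Novak vs Ruiz: Novak is ranked higher on 2+2+2+2+6 = 14 ballots, Ruiz on 7. Novak wins 14–7.
Novak vs Dube: Novak is ranked higher on 2+2+6 = 10 ballots, Dube on 11. Dube wins 11–10.
Ruiz vs Dube: Ruiz is ranked higher on 2+5+2 = 9 ballots, Dube on 12. Dube wins 12–9.
Blum wins every pairwise contest, so Blum is the Condorcet winner.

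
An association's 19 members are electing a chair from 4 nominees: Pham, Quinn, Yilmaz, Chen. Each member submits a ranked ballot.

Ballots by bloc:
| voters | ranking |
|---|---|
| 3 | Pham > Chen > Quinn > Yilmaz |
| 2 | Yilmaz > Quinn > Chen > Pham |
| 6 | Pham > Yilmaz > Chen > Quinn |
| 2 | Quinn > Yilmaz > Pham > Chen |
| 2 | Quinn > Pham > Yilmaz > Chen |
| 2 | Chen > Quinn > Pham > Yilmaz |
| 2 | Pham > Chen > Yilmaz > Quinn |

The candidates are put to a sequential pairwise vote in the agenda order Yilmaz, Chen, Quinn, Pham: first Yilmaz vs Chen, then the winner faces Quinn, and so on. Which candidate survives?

Round 1: Yilmaz vs Chen — 12–7, Yilmaz advances.
Round 2: Yilmaz vs Quinn — 10–9, Yilmaz advances.
Round 3: Yilmaz vs Pham — 4–15, Pham advances.
Pham survives the agenda.

Pham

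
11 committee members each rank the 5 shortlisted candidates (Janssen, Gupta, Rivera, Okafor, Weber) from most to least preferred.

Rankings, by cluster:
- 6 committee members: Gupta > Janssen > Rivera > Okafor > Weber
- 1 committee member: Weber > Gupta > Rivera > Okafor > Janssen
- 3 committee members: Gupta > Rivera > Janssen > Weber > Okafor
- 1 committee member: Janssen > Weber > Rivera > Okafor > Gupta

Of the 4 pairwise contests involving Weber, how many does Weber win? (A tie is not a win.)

0

Weber against each rival (11 committee members):
Weber–Janssen: Janssen 10–1.
Weber vs Gupta: 2 to 9, Gupta.
Weber–Rivera: Rivera 9–2.
Weber vs Okafor: 1+3+1 = 5 for Weber, 6 for Okafor — Okafor by 6–5.
Weber beats no one; loses to Janssen, Gupta, Rivera, Okafor — 0 pairwise wins.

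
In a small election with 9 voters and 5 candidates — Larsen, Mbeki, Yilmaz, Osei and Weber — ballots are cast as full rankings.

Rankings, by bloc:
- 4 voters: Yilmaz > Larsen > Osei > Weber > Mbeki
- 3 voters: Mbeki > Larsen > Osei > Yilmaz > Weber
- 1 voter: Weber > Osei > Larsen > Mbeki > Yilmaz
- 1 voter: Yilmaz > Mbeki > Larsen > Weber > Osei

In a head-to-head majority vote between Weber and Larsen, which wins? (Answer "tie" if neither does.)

Ballots ranking Weber above Larsen: 1.
Ballots ranking Larsen above Weber: 9 − 1 = 8.
Larsen wins the head-to-head 8–1.

Larsen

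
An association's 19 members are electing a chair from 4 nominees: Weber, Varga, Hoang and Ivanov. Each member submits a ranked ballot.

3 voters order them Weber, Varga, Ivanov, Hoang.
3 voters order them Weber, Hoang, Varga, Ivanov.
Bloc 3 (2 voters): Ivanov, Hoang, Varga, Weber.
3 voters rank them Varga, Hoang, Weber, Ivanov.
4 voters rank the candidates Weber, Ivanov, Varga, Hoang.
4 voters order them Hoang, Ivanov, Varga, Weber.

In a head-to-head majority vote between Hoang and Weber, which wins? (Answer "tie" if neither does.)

Weber

Ballots ranking Hoang above Weber: 2 + 3 + 4 = 9.
Ballots ranking Weber above Hoang: 19 − 9 = 10.
Weber wins the head-to-head 10–9.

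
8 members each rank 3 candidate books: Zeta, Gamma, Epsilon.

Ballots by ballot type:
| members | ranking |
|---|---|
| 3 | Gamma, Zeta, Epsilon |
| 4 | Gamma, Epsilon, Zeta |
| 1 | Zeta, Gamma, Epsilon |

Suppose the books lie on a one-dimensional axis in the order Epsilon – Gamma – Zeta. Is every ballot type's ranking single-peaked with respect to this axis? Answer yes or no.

yes

Axis positions: Epsilon=1, Gamma=2, Zeta=3.
Ballot type 1 (peak Gamma at position 2): ranking walks positions 2-3-1, expanding outward from the peak — single-peaked.
Ballot type 2 (peak Gamma at position 2): ranking walks positions 2-1-3, expanding outward from the peak — single-peaked.
Ballot type 3 (peak Zeta at position 3): ranking walks positions 3-2-1, expanding outward from the peak — single-peaked.
Every ranking is single-peaked on this axis.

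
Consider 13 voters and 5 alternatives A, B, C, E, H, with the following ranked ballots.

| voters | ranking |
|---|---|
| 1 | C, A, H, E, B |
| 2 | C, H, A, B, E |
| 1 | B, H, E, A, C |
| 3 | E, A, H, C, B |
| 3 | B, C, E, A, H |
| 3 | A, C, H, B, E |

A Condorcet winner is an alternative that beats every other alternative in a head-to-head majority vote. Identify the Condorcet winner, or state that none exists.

Pairwise majorities:
A vs B: 9 to 4, A.
A vs C: A preferred on 1+3+3 = 7 ballots; A wins 7–6.
A–E: E 7–6.
A vs H: 1+3+3+3 = 10 for A, 3 for H — A by 10–3.
B vs C: 4 to 9, C.
B–E: B 9–4.
B–H: H 9–4.
C vs E: C, 9–4.
C vs H: C, 9–4.
E vs H: 3+3 = 6 for E, 7 for H — H by 7–6.
Each alternative drops at least one matchup (A loses to E; B loses to A; C loses to A; E loses to B; H loses to A); the cycle A > B > E > A rules out a Condorcet winner.

none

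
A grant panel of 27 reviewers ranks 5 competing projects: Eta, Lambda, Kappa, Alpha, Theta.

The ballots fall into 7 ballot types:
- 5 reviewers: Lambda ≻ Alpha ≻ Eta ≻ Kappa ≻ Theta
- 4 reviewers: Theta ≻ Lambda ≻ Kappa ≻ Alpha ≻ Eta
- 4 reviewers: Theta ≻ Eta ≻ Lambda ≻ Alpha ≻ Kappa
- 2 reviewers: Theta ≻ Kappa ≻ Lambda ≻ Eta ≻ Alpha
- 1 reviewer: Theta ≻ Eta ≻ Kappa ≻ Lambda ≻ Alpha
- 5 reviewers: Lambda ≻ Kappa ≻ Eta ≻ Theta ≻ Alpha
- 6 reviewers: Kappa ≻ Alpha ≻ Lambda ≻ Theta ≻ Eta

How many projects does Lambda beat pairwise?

4

Lambda against each rival (27 reviewers):
Lambda–Eta: Lambda 22–5.
Lambda vs Kappa: 5+4+4+5 = 18 for Lambda, 9 for Kappa — Lambda by 18–9.
Lambda–Alpha: Lambda 21–6.
Lambda vs Theta: Lambda wins 16–11.
Lambda beats Eta, Kappa, Alpha, Theta — 4 pairwise wins.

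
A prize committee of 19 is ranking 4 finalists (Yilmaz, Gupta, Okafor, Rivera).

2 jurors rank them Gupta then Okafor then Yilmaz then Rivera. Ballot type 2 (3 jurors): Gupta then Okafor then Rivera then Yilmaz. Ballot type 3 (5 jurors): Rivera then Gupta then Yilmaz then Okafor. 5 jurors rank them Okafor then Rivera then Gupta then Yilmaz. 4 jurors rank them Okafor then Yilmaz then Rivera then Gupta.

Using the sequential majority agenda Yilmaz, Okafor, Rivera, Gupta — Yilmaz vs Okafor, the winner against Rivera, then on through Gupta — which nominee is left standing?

Round 1: Yilmaz vs Okafor — 5–14, Okafor advances.
Round 2: Okafor vs Rivera — 14–5, Okafor advances.
Round 3: Okafor vs Gupta — 9–10, Gupta advances.
Gupta survives the agenda.

Gupta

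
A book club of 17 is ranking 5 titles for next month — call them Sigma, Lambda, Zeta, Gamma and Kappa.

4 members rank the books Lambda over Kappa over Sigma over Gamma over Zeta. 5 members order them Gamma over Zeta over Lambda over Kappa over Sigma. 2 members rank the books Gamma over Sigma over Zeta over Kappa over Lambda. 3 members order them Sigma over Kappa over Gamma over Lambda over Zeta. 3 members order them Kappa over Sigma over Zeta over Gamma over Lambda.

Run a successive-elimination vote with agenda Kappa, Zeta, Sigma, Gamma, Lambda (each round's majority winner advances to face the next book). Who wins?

Lambda

Round 1: Kappa vs Zeta — 10–7, Kappa advances.
Round 2: Kappa vs Sigma — 12–5, Kappa advances.
Round 3: Kappa vs Gamma — 10–7, Kappa advances.
Round 4: Kappa vs Lambda — 8–9, Lambda advances.
The agenda winner is Lambda.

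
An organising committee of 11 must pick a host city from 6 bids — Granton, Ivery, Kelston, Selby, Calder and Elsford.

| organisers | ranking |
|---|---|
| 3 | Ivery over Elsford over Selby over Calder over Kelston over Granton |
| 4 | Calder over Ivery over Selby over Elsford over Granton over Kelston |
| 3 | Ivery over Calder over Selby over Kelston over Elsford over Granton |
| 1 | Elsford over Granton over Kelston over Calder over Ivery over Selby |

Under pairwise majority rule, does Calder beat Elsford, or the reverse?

Calder

Ballots ranking Calder above Elsford: 4 + 3 = 7.
Ballots ranking Elsford above Calder: 11 − 7 = 4.
Calder wins the head-to-head 7–4.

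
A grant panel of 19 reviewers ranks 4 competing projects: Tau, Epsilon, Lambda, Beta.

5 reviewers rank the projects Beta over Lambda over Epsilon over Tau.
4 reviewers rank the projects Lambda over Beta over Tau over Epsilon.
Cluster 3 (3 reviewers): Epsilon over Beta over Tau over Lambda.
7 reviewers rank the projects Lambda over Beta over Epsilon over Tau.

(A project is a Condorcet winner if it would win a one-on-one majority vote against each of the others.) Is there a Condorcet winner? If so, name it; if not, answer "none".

Lambda

Head-to-head results (19 reviewers):
Tau vs Epsilon: 4 for Tau, 15 for Epsilon — Epsilon by 15–4.
Tau–Lambda: Lambda 16–3.
Tau vs Beta: Tau is ranked higher on 0 ballots, Beta on 19. Beta wins 19–0.
Epsilon vs Lambda: Lambda wins 16–3.
Epsilon vs Beta: 3 for Epsilon, 16 for Beta — Beta by 16–3.
Lambda vs Beta: 11 to 8, Lambda.
Lambda defeats every rival head-to-head and is the Condorcet winner.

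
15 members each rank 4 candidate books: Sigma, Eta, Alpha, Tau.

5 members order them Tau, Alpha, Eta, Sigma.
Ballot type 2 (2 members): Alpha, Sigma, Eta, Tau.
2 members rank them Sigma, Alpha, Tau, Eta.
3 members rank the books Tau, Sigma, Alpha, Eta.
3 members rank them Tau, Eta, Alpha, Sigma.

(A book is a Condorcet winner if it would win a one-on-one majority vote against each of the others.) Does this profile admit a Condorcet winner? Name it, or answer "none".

Pairwise majorities:
Sigma vs Eta: 7 to 8, Eta.
Sigma vs Alpha: 2+3 = 5 for Sigma, 10 for Alpha — Alpha by 10–5.
Sigma vs Tau: 2+2 = 4 for Sigma, 11 for Tau — Tau by 11–4.
Eta vs Alpha: Eta is ranked higher on 3 ballots, Alpha on 12. Alpha wins 12–3.
Eta vs Tau: Eta preferred on 2 ballots; Tau wins 13–2.
Alpha vs Tau: Alpha preferred on 2+2 = 4 ballots; Tau wins 11–4.
Tau beats each of Sigma, Eta, Alpha — Tau is the Condorcet winner.

Tau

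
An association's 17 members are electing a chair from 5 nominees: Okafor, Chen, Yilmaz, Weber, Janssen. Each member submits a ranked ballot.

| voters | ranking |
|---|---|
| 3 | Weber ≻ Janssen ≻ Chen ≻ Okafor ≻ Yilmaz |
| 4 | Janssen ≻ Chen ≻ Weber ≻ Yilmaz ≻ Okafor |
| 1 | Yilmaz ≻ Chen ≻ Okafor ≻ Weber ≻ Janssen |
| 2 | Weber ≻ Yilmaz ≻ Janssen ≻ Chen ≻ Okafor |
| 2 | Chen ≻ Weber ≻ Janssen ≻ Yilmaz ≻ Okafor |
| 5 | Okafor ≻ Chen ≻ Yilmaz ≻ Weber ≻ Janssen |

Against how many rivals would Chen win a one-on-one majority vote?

3

Chen against each rival (17 voters):
Chen–Okafor: Chen 12–5.
Chen–Yilmaz: Chen 14–3.
Chen vs Weber: Chen, 12–5.
Chen vs Janssen: 8 to 9, Janssen.
Chen beats Okafor, Yilmaz, Weber; loses to Janssen — 3 pairwise wins.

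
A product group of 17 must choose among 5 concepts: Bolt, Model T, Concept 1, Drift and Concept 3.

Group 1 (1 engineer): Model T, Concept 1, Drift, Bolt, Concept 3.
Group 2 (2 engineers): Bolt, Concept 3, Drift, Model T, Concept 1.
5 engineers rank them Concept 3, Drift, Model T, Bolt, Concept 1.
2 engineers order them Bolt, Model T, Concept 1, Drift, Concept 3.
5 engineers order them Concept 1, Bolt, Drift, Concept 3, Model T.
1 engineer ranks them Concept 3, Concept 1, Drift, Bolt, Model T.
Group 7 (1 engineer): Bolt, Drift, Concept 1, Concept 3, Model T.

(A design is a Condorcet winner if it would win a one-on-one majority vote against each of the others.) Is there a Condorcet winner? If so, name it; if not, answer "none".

Pairwise majorities:
Bolt vs Model T: Bolt wins 11–6.
Bolt vs Concept 1: Bolt wins 10–7.
Bolt–Drift: Bolt 10–7.
Bolt vs Concept 3: Bolt wins 11–6.
Model T vs Concept 1: Model T, 10–7.
Model T vs Drift: Drift wins 14–3.
Model T vs Concept 3: Concept 3 wins 14–3.
Concept 1 vs Drift: Concept 1 wins 9–8.
Concept 1 vs Concept 3: Concept 1 wins 9–8.
Drift–Concept 3: Drift 9–8.
Bolt defeats every rival head-to-head and is the Condorcet winner.

Bolt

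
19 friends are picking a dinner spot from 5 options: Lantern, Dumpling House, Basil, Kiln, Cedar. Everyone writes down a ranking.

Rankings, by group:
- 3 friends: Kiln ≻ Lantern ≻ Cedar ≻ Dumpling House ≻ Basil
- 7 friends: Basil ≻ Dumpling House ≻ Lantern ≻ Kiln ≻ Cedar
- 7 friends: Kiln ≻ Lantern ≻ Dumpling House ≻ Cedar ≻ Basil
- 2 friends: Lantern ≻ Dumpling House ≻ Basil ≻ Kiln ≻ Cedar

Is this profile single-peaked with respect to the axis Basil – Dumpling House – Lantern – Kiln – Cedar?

Axis positions: Basil=1, Dumpling House=2, Lantern=3, Kiln=4, Cedar=5.
Group 1 (peak Kiln at position 4): ranking walks positions 4-3-5-2-1, expanding outward from the peak — single-peaked.
Group 2 (peak Basil at position 1): ranking walks positions 1-2-3-4-5, expanding outward from the peak — single-peaked.
Group 3 (peak Kiln at position 4): ranking walks positions 4-3-2-5-1, expanding outward from the peak — single-peaked.
Group 4 (peak Lantern at position 3): ranking walks positions 3-2-1-4-5, expanding outward from the peak — single-peaked.
Every ranking is single-peaked on this axis.

yes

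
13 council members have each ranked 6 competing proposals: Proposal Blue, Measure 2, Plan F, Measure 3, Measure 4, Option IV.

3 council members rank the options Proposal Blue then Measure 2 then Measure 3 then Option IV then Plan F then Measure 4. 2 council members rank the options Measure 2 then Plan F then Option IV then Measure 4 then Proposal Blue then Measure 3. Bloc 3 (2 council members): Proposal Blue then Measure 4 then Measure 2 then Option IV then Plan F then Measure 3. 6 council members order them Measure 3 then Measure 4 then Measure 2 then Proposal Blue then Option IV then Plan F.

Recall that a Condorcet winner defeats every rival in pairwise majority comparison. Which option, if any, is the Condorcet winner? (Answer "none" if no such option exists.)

Head-to-head results (13 council members):
Proposal Blue–Measure 2: Measure 2 8–5.
Proposal Blue–Plan F: Proposal Blue 11–2.
Proposal Blue–Measure 3: Proposal Blue 7–6.
Proposal Blue–Measure 4: Measure 4 8–5.
Proposal Blue vs Option IV: Proposal Blue wins 11–2.
Measure 2 vs Plan F: Measure 2, 13–0.
Measure 2–Measure 3: Measure 2 7–6.
Measure 2–Measure 4: Measure 4 8–5.
Measure 2 vs Option IV: Measure 2 wins 13–0.
Plan F–Measure 3: Measure 3 9–4.
Plan F–Measure 4: Measure 4 8–5.
Plan F–Option IV: Option IV 11–2.
Measure 3–Measure 4: Measure 3 9–4.
Measure 3 vs Option IV: Measure 3 wins 9–4.
Measure 4 vs Option IV: Measure 4, 8–5.
No option is unbeaten: Proposal Blue loses to Measure 2; Measure 2 loses to Measure 4; Plan F loses to Proposal Blue; Measure 3 loses to Proposal Blue; Measure 4 loses to Measure 3; Option IV loses to Proposal Blue. In particular Proposal Blue beats Measure 3 beats Measure 4 beats Proposal Blue is a majority cycle — no Condorcet winner exists.

none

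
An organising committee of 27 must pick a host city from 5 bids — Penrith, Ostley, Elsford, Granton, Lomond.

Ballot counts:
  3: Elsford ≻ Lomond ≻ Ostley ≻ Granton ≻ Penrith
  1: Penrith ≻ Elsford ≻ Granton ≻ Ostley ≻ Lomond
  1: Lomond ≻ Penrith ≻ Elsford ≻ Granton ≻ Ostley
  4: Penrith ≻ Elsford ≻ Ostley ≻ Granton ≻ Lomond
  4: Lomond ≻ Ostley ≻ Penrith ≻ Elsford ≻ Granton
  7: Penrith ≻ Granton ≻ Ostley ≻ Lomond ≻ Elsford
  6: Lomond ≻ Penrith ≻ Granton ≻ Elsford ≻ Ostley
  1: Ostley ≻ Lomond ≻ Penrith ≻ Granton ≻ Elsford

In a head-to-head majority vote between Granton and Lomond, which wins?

Ballots ranking Granton above Lomond: 1 + 4 + 7 = 12.
Ballots ranking Lomond above Granton: 27 − 12 = 15.
Lomond wins the head-to-head 15–12.

Lomond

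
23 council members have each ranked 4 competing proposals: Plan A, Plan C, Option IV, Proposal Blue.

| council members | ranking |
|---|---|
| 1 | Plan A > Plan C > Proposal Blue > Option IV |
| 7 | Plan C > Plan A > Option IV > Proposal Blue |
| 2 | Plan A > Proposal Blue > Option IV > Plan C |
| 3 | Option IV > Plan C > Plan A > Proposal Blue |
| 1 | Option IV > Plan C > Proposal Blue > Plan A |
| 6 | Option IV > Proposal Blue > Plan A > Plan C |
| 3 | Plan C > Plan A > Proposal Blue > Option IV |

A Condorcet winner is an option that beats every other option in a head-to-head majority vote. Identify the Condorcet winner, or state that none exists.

none

Head-to-head results (23 council members):
Plan A vs Plan C: Plan A is ranked higher on 1+2+6 = 9 ballots, Plan C on 14. Plan C wins 14–9.
Plan A vs Option IV: Plan A is ranked higher on 1+7+2+3 = 13 ballots, Option IV on 10. Plan A wins 13–10.
Plan A vs Proposal Blue: Plan A preferred on 1+7+2+3+3 = 16 ballots; Plan A wins 16–7.
Plan C vs Option IV: 11 to 12, Option IV.
Plan C vs Proposal Blue: Plan C is ranked higher on 1+7+3+1+3 = 15 ballots, Proposal Blue on 8. Plan C wins 15–8.
Option IV vs Proposal Blue: 17 to 6, Option IV.
Each option drops at least one matchup (Plan A loses to Plan C; Plan C loses to Option IV; Option IV loses to Plan A; Proposal Blue loses to Plan A); the cycle Plan A beats Option IV beats Plan C beats Plan A rules out a Condorcet winner.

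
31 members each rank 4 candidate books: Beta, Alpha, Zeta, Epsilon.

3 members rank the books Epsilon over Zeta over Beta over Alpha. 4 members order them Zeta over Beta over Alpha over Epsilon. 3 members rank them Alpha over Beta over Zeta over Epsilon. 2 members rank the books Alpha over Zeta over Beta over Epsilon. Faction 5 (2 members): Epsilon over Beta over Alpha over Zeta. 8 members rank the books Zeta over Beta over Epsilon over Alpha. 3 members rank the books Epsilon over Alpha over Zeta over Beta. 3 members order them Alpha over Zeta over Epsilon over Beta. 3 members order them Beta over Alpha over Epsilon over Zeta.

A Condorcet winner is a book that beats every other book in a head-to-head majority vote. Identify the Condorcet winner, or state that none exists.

none

Head-to-head results (31 members):
Beta vs Alpha: Beta, 20–11.
Beta–Zeta: Zeta 23–8.
Beta vs Epsilon: Beta wins 20–11.
Alpha–Zeta: Alpha 16–15.
Alpha vs Epsilon: Epsilon, 16–15.
Zeta vs Epsilon: Zeta, 20–11.
Every book loses at least once (Beta loses to Zeta; Alpha loses to Beta; Zeta loses to Alpha; Epsilon loses to Beta). The majority relation contains the cycle Beta → Alpha → Zeta → Beta, so there is no Condorcet winner.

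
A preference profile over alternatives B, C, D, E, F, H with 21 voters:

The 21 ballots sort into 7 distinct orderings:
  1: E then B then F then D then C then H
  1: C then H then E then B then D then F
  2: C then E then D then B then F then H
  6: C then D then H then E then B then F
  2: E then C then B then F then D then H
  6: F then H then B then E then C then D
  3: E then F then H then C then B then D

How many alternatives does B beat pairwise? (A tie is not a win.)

B against each rival (21 voters):
B vs C: B is ranked higher on 1+6 = 7 ballots, C on 14. C wins 14–7.
B vs D: B preferred on 1+1+2+6+3 = 13 ballots; B wins 13–8.
B vs E: 6 to 15, E.
B vs F: B, 12–9.
B vs H: B is ranked higher on 1+2+2 = 5 ballots, H on 16. H wins 16–5.
B beats D, F; loses to C, E, H — 2 pairwise wins.

2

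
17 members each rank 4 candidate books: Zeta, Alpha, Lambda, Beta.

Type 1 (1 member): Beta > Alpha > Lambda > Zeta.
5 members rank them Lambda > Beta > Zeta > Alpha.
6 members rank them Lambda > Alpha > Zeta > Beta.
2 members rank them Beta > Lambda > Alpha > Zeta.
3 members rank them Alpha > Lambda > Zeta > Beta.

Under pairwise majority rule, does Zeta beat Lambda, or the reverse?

Lambda

No ballot ranks Zeta above Lambda: 0.
Ballots ranking Lambda above Zeta: 17 − 0 = 17.
Lambda wins the head-to-head 17–0.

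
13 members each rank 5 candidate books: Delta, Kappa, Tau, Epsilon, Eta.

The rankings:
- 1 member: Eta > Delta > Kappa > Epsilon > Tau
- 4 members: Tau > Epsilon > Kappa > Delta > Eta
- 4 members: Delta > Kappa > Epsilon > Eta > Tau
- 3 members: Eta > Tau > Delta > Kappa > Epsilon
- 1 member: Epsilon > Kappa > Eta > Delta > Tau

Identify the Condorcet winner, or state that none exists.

Head-to-head results (13 members):
Delta vs Kappa: Delta, 8–5.
Delta vs Tau: Delta is ranked higher on 1+4+1 = 6 ballots, Tau on 7. Tau wins 7–6.
Delta vs Epsilon: Delta, 8–5.
Delta vs Eta: Delta wins 8–5.
Kappa vs Tau: Tau, 7–6.
Kappa vs Epsilon: Kappa wins 8–5.
Kappa vs Eta: 9 to 4, Kappa.
Tau vs Epsilon: Tau is ranked higher on 4+3 = 7 ballots, Epsilon on 6. Tau wins 7–6.
Tau vs Eta: Eta, 9–4.
Epsilon vs Eta: Epsilon, 9–4.
No book is unbeaten: Delta loses to Tau; Kappa loses to Delta; Tau loses to Eta; Epsilon loses to Delta; Eta loses to Delta. In particular Delta > Eta > Tau > Delta is a majority cycle — no Condorcet winner exists.

none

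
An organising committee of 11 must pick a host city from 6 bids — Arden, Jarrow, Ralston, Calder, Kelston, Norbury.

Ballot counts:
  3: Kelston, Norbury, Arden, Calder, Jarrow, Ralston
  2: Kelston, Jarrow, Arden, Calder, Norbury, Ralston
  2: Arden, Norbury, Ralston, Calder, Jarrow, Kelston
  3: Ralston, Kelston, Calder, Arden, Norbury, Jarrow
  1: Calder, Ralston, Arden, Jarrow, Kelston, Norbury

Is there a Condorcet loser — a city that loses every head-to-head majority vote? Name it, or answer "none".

Pairwise majorities:
Arden vs Jarrow: 9 to 2, Arden.
Arden vs Ralston: Arden, 7–4.
Arden–Calder: Arden 7–4.
Arden vs Kelston: Kelston, 8–3.
Arden vs Norbury: Arden wins 8–3.
Jarrow vs Ralston: Jarrow preferred on 3+2 = 5 ballots; Ralston wins 6–5.
Jarrow vs Calder: Calder wins 9–2.
Jarrow vs Kelston: Kelston wins 8–3.
Jarrow vs Norbury: 3 to 8, Norbury.
Ralston vs Calder: 2+3 = 5 for Ralston, 6 for Calder — Calder by 6–5.
Ralston vs Kelston: Ralston is ranked higher on 2+3+1 = 6 ballots, Kelston on 5. Ralston wins 6–5.
Ralston vs Norbury: 4 to 7, Norbury.
Calder vs Kelston: Calder is ranked higher on 2+1 = 3 ballots, Kelston on 8. Kelston wins 8–3.
Calder vs Norbury: Calder is ranked higher on 2+3+1 = 6 ballots, Norbury on 5. Calder wins 6–5.
Kelston vs Norbury: Kelston is ranked higher on 3+2+3+1 = 9 ballots, Norbury on 2. Kelston wins 9–2.
Jarrow loses to every other city — it is the Condorcet loser.

Jarrow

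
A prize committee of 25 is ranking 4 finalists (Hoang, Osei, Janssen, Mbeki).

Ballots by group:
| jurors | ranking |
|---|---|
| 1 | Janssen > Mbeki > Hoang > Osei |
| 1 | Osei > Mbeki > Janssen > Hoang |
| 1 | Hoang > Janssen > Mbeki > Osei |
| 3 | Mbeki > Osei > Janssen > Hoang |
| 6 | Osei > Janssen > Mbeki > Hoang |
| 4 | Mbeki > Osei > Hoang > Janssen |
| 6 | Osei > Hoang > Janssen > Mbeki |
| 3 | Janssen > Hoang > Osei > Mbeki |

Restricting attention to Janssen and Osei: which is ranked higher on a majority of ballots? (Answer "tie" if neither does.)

Ballots ranking Janssen above Osei: 1 + 1 + 3 = 5.
Ballots ranking Osei above Janssen: 25 − 5 = 20.
Osei wins the head-to-head 20–5.

Osei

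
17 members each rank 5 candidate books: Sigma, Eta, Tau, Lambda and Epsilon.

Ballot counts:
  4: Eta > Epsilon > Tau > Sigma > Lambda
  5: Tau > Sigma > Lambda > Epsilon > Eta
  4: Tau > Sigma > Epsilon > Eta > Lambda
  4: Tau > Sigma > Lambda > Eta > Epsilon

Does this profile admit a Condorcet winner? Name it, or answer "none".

Tau

Pairwise majorities:
Sigma vs Eta: 13 to 4, Sigma.
Sigma vs Tau: 0 to 17, Tau.
Sigma vs Lambda: 17 to 0, Sigma.
Sigma vs Epsilon: 5+4+4 = 13 for Sigma, 4 for Epsilon — Sigma by 13–4.
Eta vs Tau: Eta preferred on 4 ballots; Tau wins 13–4.
Eta vs Lambda: Eta is ranked higher on 4+4 = 8 ballots, Lambda on 9. Lambda wins 9–8.
Eta vs Epsilon: 8 to 9, Epsilon.
Tau vs Lambda: 4+5+4+4 = 17 for Tau, 0 for Lambda — Tau by 17–0.
Tau vs Epsilon: Tau preferred on 5+4+4 = 13 ballots; Tau wins 13–4.
Lambda vs Epsilon: Lambda is ranked higher on 5+4 = 9 ballots, Epsilon on 8. Lambda wins 9–8.
Tau beats each of Sigma, Eta, Lambda, Epsilon — Tau is the Condorcet winner.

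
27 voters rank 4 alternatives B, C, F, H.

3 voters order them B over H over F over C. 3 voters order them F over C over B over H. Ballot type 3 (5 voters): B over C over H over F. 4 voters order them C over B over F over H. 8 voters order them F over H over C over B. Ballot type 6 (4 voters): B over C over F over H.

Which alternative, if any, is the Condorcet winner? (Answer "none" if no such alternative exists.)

Pairwise majorities:
B vs C: B is ranked higher on 3+5+4 = 12 ballots, C on 15. C wins 15–12.
B vs F: 16 to 11, B.
B–H: B 19–8.
C–F: F 14–13.
C–H: C 16–11.
F vs H: 19 to 8, F.
No alternative is unbeaten: B loses to C; C loses to F; F loses to B; H loses to B. In particular B > F > C > B is a majority cycle — no Condorcet winner exists.

none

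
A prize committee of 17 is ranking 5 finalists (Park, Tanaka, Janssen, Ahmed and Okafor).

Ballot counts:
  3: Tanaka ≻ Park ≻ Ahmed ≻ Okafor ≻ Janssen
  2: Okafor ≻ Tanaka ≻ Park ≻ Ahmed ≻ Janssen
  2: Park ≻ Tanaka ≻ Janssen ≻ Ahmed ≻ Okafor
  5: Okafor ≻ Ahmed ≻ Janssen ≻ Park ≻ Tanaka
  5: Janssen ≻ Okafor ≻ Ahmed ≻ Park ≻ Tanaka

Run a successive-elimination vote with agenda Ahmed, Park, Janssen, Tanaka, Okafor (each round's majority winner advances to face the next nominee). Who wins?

Okafor

Round 1: Ahmed vs Park — 10–7, Ahmed advances.
Round 2: Ahmed vs Janssen — 10–7, Ahmed advances.
Round 3: Ahmed vs Tanaka — 10–7, Ahmed advances.
Round 4: Ahmed vs Okafor — 5–12, Okafor advances.
The agenda winner is Okafor.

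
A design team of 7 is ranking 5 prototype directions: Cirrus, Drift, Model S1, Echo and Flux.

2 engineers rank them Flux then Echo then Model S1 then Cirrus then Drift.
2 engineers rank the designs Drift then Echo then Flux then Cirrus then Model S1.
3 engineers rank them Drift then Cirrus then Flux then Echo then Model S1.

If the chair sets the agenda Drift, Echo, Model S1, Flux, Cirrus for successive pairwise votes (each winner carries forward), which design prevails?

Round 1: Drift vs Echo — 5–2, Drift advances.
Round 2: Drift vs Model S1 — 5–2, Drift advances.
Round 3: Drift vs Flux — 5–2, Drift advances.
Round 4: Drift vs Cirrus — 5–2, Drift advances.
Drift survives the agenda.

Drift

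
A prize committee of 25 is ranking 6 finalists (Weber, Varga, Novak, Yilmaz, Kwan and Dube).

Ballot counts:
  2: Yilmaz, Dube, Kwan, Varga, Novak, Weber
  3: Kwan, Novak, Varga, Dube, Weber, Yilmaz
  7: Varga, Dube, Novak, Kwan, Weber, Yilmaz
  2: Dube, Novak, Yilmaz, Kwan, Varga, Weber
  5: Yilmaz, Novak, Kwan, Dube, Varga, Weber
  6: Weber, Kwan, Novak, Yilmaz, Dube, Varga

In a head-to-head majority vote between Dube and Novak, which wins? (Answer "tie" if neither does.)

Ballots ranking Dube above Novak: 2 + 7 + 2 = 11.
Ballots ranking Novak above Dube: 25 − 11 = 14.
Novak wins the head-to-head 14–11.

Novak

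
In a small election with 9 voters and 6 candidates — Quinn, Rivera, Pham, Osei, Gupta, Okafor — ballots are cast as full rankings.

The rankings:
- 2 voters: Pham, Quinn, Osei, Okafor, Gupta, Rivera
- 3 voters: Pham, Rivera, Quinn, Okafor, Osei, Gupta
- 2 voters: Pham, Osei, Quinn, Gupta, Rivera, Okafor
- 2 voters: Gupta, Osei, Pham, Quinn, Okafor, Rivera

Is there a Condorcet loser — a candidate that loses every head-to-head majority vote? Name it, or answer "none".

none

Pairwise majorities:
Quinn–Rivera: Quinn 6–3.
Quinn vs Pham: 0 to 9, Pham.
Quinn vs Osei: Quinn wins 5–4.
Quinn vs Gupta: Quinn wins 7–2.
Quinn vs Okafor: Quinn, 9–0.
Rivera–Pham: Pham 9–0.
Rivera vs Osei: Osei, 6–3.
Rivera vs Gupta: 3 to 6, Gupta.
Rivera vs Okafor: Rivera, 5–4.
Pham vs Osei: Pham is ranked higher on 2+3+2 = 7 ballots, Osei on 2. Pham wins 7–2.
Pham–Gupta: Pham 7–2.
Pham vs Okafor: Pham, 9–0.
Osei vs Gupta: Osei wins 7–2.
Osei vs Okafor: 6 to 3, Osei.
Gupta–Okafor: Okafor 5–4.
No candidate is winless: Quinn beats Rivera; Rivera beats Okafor; Pham beats Quinn; Osei beats Rivera; Gupta beats Rivera; Okafor beats Gupta. There is no Condorcet loser.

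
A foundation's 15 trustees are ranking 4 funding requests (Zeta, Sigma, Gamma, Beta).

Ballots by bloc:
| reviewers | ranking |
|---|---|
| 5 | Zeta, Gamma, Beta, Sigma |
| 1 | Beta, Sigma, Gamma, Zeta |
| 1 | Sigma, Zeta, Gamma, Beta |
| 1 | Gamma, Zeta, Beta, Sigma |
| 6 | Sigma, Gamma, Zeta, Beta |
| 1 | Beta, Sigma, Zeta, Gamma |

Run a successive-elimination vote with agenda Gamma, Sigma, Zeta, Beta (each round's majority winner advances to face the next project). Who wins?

Beta

Round 1: Gamma vs Sigma — 6–9, Sigma advances.
Round 2: Sigma vs Zeta — 9–6, Sigma advances.
Round 3: Sigma vs Beta — 7–8, Beta advances.
The agenda winner is Beta.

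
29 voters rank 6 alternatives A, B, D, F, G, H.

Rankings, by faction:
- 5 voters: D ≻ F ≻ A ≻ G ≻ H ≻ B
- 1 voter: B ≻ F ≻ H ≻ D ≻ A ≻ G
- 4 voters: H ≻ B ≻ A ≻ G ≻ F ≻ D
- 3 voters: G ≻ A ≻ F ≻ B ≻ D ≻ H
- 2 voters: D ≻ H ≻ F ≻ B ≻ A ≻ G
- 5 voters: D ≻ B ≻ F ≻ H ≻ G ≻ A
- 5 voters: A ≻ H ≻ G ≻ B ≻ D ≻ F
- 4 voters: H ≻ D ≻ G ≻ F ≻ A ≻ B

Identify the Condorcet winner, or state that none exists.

Pairwise majorities:
A–B: A 17–12.
A–D: D 17–12.
A–F: F 17–12.
A–G: A 17–12.
A vs H: H wins 16–13.
B vs D: D wins 16–13.
B vs F: B, 15–14.
B–G: G 17–12.
B–H: H 20–9.
D–F: D 21–8.
D–G: D 17–12.
D–H: D 15–14.
F vs G: G wins 16–13.
F vs H: H, 15–14.
G vs H: H wins 21–8.
D beats each of A, B, F, G, H — D is the Condorcet winner.

D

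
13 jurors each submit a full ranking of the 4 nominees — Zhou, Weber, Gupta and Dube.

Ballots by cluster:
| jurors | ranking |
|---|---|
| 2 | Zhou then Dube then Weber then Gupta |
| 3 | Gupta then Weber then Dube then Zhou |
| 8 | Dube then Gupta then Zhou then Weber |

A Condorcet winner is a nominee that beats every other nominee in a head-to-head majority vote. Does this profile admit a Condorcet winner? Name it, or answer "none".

Dube

Pairwise majorities:
Zhou–Weber: Zhou 10–3.
Zhou–Gupta: Gupta 11–2.
Zhou vs Dube: Dube wins 11–2.
Weber vs Gupta: Gupta wins 11–2.
Weber–Dube: Dube 10–3.
Gupta–Dube: Dube 10–3.
Dube beats each of Zhou, Weber, Gupta — Dube is the Condorcet winner.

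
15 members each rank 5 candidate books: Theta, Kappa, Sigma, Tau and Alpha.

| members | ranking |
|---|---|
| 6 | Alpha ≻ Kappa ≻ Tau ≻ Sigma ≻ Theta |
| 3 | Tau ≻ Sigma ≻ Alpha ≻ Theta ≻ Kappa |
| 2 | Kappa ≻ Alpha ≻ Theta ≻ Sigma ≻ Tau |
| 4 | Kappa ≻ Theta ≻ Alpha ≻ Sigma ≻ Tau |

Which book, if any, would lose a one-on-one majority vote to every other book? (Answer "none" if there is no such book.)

Pairwise majorities:
Theta vs Kappa: Kappa, 12–3.
Theta–Sigma: Sigma 9–6.
Theta vs Tau: Tau, 9–6.
Theta vs Alpha: Theta preferred on 4 ballots; Alpha wins 11–4.
Kappa vs Sigma: 12 to 3, Kappa.
Kappa vs Tau: 12 to 3, Kappa.
Kappa vs Alpha: Alpha wins 9–6.
Sigma vs Tau: Tau, 9–6.
Sigma vs Alpha: Alpha wins 12–3.
Tau vs Alpha: 3 to 12, Alpha.
Theta loses to every other book — it is the Condorcet loser.

Theta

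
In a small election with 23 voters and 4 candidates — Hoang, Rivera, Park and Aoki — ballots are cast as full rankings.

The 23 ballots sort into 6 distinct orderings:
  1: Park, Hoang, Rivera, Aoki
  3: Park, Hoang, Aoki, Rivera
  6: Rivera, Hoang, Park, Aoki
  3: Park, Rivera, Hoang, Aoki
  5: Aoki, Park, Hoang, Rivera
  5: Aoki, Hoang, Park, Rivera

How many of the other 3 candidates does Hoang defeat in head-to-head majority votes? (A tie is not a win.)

2

Hoang against each rival (23 voters):
Hoang vs Rivera: Hoang is ranked higher on 1+3+5+5 = 14 ballots, Rivera on 9. Hoang wins 14–9.
Hoang vs Park: Hoang is ranked higher on 6+5 = 11 ballots, Park on 12. Park wins 12–11.
Hoang vs Aoki: 13 to 10, Hoang.
Hoang beats Rivera, Aoki; loses to Park — 2 pairwise wins.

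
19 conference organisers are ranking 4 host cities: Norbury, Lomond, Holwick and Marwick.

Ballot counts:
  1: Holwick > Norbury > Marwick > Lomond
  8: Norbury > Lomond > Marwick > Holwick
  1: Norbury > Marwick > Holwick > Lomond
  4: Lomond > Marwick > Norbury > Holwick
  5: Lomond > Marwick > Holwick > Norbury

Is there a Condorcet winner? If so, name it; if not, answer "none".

Head-to-head results (19 organisers):
Norbury vs Lomond: Norbury wins 10–9.
Norbury vs Holwick: Norbury is ranked higher on 8+1+4 = 13 ballots, Holwick on 6. Norbury wins 13–6.
Norbury–Marwick: Norbury 10–9.
Lomond–Holwick: Lomond 17–2.
Lomond vs Marwick: Lomond wins 17–2.
Holwick–Marwick: Marwick 18–1.
Only Norbury has no losses; Norbury is the Condorcet winner.

Norbury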